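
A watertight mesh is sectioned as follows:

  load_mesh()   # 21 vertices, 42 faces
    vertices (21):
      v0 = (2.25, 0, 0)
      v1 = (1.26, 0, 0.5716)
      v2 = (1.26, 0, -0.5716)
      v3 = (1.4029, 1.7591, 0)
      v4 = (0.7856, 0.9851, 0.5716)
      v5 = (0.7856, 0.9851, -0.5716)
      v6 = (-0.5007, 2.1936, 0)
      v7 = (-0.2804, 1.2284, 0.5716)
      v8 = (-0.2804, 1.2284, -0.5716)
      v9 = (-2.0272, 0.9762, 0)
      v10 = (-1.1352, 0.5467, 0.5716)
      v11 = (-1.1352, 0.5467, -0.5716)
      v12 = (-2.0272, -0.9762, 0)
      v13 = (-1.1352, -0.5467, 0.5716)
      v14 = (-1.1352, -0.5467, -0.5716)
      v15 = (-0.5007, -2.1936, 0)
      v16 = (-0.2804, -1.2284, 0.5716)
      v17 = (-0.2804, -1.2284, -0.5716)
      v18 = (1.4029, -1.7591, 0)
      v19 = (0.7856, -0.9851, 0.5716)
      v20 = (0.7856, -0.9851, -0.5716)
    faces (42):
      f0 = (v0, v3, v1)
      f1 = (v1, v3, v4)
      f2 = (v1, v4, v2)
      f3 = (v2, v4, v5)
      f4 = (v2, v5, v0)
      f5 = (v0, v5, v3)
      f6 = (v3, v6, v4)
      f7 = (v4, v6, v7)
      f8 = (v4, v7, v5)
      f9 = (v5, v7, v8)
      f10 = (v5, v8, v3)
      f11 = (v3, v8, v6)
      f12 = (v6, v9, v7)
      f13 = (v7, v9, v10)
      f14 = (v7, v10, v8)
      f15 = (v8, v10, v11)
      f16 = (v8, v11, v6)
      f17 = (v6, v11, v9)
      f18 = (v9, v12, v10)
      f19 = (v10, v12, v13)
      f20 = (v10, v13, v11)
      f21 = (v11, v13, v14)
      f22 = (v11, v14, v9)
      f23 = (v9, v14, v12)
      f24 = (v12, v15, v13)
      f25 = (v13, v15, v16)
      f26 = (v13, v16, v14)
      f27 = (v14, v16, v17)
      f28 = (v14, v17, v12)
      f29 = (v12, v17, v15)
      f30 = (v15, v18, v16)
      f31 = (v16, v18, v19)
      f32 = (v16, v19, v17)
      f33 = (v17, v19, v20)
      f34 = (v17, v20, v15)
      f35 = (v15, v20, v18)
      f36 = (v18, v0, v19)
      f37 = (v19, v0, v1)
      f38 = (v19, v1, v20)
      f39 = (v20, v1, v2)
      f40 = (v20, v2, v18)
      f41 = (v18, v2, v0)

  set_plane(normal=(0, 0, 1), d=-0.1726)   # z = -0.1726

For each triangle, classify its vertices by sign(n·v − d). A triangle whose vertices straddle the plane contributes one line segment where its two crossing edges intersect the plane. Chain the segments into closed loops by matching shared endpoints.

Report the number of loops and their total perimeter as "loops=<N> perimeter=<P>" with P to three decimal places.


loops=2 perimeter=19.505

Straddling triangles (28 of 42):
  (v1,v4,v2) [++-] → (1.09442, 0.34382, -0.1726)–(1.26, 0, -0.1726)  len=0.3816
  (v2,v4,v5) [-+-] → (1.09442, 0.34382, -0.1726)–(0.7856, 0.9851, -0.1726)  len=0.7118
  (v2,v5,v0) [--+] → (1.80781, 0.29746, -0.1726)–(1.95106, 0, -0.1726)  len=0.3302
  (v0,v5,v3) [+-+] → (1.80781, 0.29746, -0.1726)–(1.2165, 1.52538, -0.1726)  len=1.3629
  (v4,v7,v5) [++-] → (0.413544, 1.07002, -0.1726)–(0.7856, 0.9851, -0.1726)  len=0.3816
  (v5,v7,v8) [-+-] → (0.413544, 1.07002, -0.1726)–(-0.2804, 1.2284, -0.1726)  len=0.7118
  (v5,v8,v3) [--+] → (0.894612, 1.59885, -0.1726)–(1.2165, 1.52538, -0.1726)  len=0.3302
  (v3,v8,v6) [+-+] → (0.894612, 1.59885, -0.1726)–(-0.434178, 1.90215, -0.1726)  len=1.3630
  (v7,v10,v8) [++-] → (-0.578743, 0.990473, -0.1726)–(-0.2804, 1.2284, -0.1726)  len=0.3816
  (v8,v10,v11) [-+-] → (-0.578743, 0.990473, -0.1726)–(-1.1352, 0.5467, -0.1726)  len=0.7117
  (v8,v11,v6) [--+] → (-0.692293, 1.6963, -0.1726)–(-0.434178, 1.90215, -0.1726)  len=0.3301
  (v6,v11,v9) [+-+] → (-0.692293, 1.6963, -0.1726)–(-1.75785, 0.846508, -0.1726)  len=1.3629
  (v10,v13,v11) [++-] → (-1.1352, 0.165081, -0.1726)–(-1.1352, 0.5467, -0.1726)  len=0.3816
  (v11,v13,v14) [-+-] → (-1.1352, 0.165081, -0.1726)–(-1.1352, -0.5467, -0.1726)  len=0.7118
  (v11,v14,v9) [--+] → (-1.75785, 0.516346, -0.1726)–(-1.75785, 0.846508, -0.1726)  len=0.3302
  (v9,v14,v12) [+-+] → (-1.75785, 0.516346, -0.1726)–(-1.75785, -0.846508, -0.1726)  len=1.3629
  (v13,v16,v14) [++-] → (-0.836857, -0.784627, -0.1726)–(-1.1352, -0.5467, -0.1726)  len=0.3816
  (v14,v16,v17) [-+-] → (-0.836857, -0.784627, -0.1726)–(-0.2804, -1.2284, -0.1726)  len=0.7117
  (v14,v17,v12) [--+] → (-1.49974, -1.05235, -0.1726)–(-1.75785, -0.846508, -0.1726)  len=0.3301
  (v12,v17,v15) [+-+] → (-1.49974, -1.05235, -0.1726)–(-0.434178, -1.90215, -0.1726)  len=1.3629
  (v16,v19,v17) [++-] → (0.0916556, -1.14348, -0.1726)–(-0.2804, -1.2284, -0.1726)  len=0.3816
  (v17,v19,v20) [-+-] → (0.0916556, -1.14348, -0.1726)–(0.7856, -0.9851, -0.1726)  len=0.7118
  (v17,v20,v15) [--+] → (-0.11229, -1.82868, -0.1726)–(-0.434178, -1.90215, -0.1726)  len=0.3302
  (v15,v20,v18) [+-+] → (-0.11229, -1.82868, -0.1726)–(1.2165, -1.52538, -0.1726)  len=1.3630
  (v19,v1,v20) [++-] → (0.951175, -0.64128, -0.1726)–(0.7856, -0.9851, -0.1726)  len=0.3816
  (v20,v1,v2) [-+-] → (0.951175, -0.64128, -0.1726)–(1.26, 0, -0.1726)  len=0.7118
  (v20,v2,v18) [--+] → (1.35975, -1.22792, -0.1726)–(1.2165, -1.52538, -0.1726)  len=0.3302
  (v18,v2,v0) [+-+] → (1.35975, -1.22792, -0.1726)–(1.95106, 0, -0.1726)  len=1.3629

Chained into 2 loop(s):
  loop 1: 14 segments, perimeter = 7.6537
  loop 2: 14 segments, perimeter = 11.8515
Total perimeter = 19.505


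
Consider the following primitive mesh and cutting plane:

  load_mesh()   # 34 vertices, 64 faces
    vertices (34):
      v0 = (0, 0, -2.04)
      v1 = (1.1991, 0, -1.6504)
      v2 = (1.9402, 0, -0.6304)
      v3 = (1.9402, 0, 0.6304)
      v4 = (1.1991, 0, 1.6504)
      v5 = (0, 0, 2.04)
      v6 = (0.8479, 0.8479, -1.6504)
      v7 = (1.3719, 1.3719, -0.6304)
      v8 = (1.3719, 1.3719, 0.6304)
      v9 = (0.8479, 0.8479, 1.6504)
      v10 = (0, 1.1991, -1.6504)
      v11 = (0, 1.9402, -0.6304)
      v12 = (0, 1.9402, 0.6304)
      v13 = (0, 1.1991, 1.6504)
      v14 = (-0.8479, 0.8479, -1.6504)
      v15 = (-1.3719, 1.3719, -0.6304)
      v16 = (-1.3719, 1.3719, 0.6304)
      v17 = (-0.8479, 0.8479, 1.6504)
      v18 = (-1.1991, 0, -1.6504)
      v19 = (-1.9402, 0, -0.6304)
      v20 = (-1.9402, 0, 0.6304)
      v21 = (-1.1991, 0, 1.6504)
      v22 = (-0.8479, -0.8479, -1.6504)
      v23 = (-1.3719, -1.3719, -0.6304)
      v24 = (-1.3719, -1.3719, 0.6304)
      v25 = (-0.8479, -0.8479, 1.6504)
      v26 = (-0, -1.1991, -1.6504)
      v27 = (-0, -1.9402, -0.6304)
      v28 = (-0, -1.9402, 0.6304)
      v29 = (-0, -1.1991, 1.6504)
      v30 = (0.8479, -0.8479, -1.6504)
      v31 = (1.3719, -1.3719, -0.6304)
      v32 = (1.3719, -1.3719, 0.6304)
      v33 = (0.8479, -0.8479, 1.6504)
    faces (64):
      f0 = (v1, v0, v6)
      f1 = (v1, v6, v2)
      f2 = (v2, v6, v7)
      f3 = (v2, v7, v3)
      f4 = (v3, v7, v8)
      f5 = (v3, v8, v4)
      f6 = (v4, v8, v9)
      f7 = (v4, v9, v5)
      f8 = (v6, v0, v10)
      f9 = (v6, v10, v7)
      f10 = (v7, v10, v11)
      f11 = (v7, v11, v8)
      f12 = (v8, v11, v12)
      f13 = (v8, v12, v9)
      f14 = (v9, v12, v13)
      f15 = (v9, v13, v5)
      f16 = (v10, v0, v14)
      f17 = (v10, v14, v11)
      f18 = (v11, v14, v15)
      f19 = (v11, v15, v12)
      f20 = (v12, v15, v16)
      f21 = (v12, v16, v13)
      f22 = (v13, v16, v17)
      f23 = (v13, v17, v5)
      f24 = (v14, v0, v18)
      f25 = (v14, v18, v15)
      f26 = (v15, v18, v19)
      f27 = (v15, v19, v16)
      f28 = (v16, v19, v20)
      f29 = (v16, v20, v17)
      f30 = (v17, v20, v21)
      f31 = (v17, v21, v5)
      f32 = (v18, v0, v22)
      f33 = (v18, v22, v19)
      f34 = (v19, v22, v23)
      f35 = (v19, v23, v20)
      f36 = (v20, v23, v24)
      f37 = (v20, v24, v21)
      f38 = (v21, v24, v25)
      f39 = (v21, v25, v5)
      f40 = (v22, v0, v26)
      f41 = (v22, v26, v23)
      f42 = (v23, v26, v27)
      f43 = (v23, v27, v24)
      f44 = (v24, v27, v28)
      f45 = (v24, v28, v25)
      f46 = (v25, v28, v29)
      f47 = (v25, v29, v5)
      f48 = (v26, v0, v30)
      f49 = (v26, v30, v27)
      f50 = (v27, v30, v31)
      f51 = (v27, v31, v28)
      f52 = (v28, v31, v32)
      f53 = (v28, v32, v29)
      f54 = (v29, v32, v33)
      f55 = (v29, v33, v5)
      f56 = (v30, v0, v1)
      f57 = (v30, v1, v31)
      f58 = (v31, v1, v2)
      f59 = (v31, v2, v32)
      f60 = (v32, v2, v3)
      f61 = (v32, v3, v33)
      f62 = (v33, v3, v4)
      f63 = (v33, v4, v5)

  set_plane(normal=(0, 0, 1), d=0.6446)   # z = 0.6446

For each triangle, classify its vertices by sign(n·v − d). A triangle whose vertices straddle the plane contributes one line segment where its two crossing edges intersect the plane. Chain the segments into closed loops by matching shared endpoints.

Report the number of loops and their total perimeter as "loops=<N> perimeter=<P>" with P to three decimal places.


loops=1 perimeter=11.816

Straddling triangles (16 of 64):
  (v3,v8,v4) [--+] → (1.36949, 1.3528, 0.6446)–(1.92988, 0, 0.6446)  len=1.4643
  (v4,v8,v9) [+-+] → (1.36949, 1.3528, 0.6446)–(1.36461, 1.36461, 0.6446)  len=0.0128
  (v8,v12,v9) [--+] → (0.0118041, 1.92499, 0.6446)–(1.36461, 1.36461, 0.6446)  len=1.4643
  (v9,v12,v13) [+-+] → (0.0118041, 1.92499, 0.6446)–(0, 1.92988, 0.6446)  len=0.0128
  (v12,v16,v13) [--+] → (-1.3528, 1.36949, 0.6446)–(0, 1.92988, 0.6446)  len=1.4643
  (v13,v16,v17) [+-+] → (-1.3528, 1.36949, 0.6446)–(-1.36461, 1.36461, 0.6446)  len=0.0128
  (v16,v20,v17) [--+] → (-1.92499, 0.0118041, 0.6446)–(-1.36461, 1.36461, 0.6446)  len=1.4643
  (v17,v20,v21) [+-+] → (-1.92499, 0.0118041, 0.6446)–(-1.92988, 0, 0.6446)  len=0.0128
  (v20,v24,v21) [--+] → (-1.36949, -1.3528, 0.6446)–(-1.92988, 0, 0.6446)  len=1.4643
  (v21,v24,v25) [+-+] → (-1.36949, -1.3528, 0.6446)–(-1.36461, -1.36461, 0.6446)  len=0.0128
  (v24,v28,v25) [--+] → (-0.0118041, -1.92499, 0.6446)–(-1.36461, -1.36461, 0.6446)  len=1.4643
  (v25,v28,v29) [+-+] → (-0.0118041, -1.92499, 0.6446)–(0, -1.92988, 0.6446)  len=0.0128
  (v28,v32,v29) [--+] → (1.3528, -1.36949, 0.6446)–(0, -1.92988, 0.6446)  len=1.4643
  (v29,v32,v33) [+-+] → (1.3528, -1.36949, 0.6446)–(1.36461, -1.36461, 0.6446)  len=0.0128
  (v32,v3,v33) [--+] → (1.92499, -0.0118041, 0.6446)–(1.36461, -1.36461, 0.6446)  len=1.4643
  (v33,v3,v4) [+-+] → (1.92499, -0.0118041, 0.6446)–(1.92988, 0, 0.6446)  len=0.0128

Chained into 1 loop(s):
  loop 1: 16 segments, perimeter = 11.8164
Total perimeter = 11.816


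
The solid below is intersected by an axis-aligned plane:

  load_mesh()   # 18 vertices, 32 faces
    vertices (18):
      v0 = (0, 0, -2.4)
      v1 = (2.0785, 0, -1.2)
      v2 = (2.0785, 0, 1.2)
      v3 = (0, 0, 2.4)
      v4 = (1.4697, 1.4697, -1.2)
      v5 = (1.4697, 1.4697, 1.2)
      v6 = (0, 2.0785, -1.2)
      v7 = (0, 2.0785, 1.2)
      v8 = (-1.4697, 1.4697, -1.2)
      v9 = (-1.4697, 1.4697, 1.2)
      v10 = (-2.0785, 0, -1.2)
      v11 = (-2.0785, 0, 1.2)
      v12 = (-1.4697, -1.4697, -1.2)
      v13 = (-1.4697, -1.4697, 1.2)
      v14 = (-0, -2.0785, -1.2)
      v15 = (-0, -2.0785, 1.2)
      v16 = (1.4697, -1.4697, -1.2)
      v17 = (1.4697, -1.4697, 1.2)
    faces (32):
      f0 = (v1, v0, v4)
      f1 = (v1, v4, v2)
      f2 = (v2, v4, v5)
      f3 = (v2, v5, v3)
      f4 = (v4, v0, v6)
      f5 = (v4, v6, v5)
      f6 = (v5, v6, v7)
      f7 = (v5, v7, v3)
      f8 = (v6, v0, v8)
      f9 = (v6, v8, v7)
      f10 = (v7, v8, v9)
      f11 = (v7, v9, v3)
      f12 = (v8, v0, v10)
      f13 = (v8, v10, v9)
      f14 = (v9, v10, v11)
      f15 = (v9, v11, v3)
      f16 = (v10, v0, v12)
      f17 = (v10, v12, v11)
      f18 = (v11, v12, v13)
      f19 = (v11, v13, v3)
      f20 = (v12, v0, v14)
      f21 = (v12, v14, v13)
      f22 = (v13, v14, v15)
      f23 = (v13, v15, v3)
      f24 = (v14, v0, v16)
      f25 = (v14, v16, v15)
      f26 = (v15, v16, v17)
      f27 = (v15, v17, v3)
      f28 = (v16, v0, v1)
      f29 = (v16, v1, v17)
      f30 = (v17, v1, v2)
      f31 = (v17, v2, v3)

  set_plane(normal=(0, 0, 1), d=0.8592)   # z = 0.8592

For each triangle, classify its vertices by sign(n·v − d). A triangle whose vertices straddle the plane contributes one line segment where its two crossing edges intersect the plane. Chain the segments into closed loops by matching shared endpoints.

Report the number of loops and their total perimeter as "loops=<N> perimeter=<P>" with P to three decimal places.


loops=1 perimeter=12.726

Straddling triangles (16 of 32):
  (v1,v4,v2) [--+] → (1.99205, 0.208697, 0.8592)–(2.0785, 0, 0.8592)  len=0.2259
  (v2,v4,v5) [+-+] → (1.99205, 0.208697, 0.8592)–(1.4697, 1.4697, 0.8592)  len=1.3649
  (v4,v6,v5) [--+] → (1.261, 1.55615, 0.8592)–(1.4697, 1.4697, 0.8592)  len=0.2259
  (v5,v6,v7) [+-+] → (1.261, 1.55615, 0.8592)–(0, 2.0785, 0.8592)  len=1.3649
  (v6,v8,v7) [--+] → (-0.208697, 1.99205, 0.8592)–(0, 2.0785, 0.8592)  len=0.2259
  (v7,v8,v9) [+-+] → (-0.208697, 1.99205, 0.8592)–(-1.4697, 1.4697, 0.8592)  len=1.3649
  (v8,v10,v9) [--+] → (-1.55615, 1.261, 0.8592)–(-1.4697, 1.4697, 0.8592)  len=0.2259
  (v9,v10,v11) [+-+] → (-1.55615, 1.261, 0.8592)–(-2.0785, 0, 0.8592)  len=1.3649
  (v10,v12,v11) [--+] → (-1.99205, -0.208697, 0.8592)–(-2.0785, 0, 0.8592)  len=0.2259
  (v11,v12,v13) [+-+] → (-1.99205, -0.208697, 0.8592)–(-1.4697, -1.4697, 0.8592)  len=1.3649
  (v12,v14,v13) [--+] → (-1.261, -1.55615, 0.8592)–(-1.4697, -1.4697, 0.8592)  len=0.2259
  (v13,v14,v15) [+-+] → (-1.261, -1.55615, 0.8592)–(0, -2.0785, 0.8592)  len=1.3649
  (v14,v16,v15) [--+] → (0.208697, -1.99205, 0.8592)–(0, -2.0785, 0.8592)  len=0.2259
  (v15,v16,v17) [+-+] → (0.208697, -1.99205, 0.8592)–(1.4697, -1.4697, 0.8592)  len=1.3649
  (v16,v1,v17) [--+] → (1.55615, -1.261, 0.8592)–(1.4697, -1.4697, 0.8592)  len=0.2259
  (v17,v1,v2) [+-+] → (1.55615, -1.261, 0.8592)–(2.0785, 0, 0.8592)  len=1.3649

Chained into 1 loop(s):
  loop 1: 16 segments, perimeter = 12.7264
Total perimeter = 12.726


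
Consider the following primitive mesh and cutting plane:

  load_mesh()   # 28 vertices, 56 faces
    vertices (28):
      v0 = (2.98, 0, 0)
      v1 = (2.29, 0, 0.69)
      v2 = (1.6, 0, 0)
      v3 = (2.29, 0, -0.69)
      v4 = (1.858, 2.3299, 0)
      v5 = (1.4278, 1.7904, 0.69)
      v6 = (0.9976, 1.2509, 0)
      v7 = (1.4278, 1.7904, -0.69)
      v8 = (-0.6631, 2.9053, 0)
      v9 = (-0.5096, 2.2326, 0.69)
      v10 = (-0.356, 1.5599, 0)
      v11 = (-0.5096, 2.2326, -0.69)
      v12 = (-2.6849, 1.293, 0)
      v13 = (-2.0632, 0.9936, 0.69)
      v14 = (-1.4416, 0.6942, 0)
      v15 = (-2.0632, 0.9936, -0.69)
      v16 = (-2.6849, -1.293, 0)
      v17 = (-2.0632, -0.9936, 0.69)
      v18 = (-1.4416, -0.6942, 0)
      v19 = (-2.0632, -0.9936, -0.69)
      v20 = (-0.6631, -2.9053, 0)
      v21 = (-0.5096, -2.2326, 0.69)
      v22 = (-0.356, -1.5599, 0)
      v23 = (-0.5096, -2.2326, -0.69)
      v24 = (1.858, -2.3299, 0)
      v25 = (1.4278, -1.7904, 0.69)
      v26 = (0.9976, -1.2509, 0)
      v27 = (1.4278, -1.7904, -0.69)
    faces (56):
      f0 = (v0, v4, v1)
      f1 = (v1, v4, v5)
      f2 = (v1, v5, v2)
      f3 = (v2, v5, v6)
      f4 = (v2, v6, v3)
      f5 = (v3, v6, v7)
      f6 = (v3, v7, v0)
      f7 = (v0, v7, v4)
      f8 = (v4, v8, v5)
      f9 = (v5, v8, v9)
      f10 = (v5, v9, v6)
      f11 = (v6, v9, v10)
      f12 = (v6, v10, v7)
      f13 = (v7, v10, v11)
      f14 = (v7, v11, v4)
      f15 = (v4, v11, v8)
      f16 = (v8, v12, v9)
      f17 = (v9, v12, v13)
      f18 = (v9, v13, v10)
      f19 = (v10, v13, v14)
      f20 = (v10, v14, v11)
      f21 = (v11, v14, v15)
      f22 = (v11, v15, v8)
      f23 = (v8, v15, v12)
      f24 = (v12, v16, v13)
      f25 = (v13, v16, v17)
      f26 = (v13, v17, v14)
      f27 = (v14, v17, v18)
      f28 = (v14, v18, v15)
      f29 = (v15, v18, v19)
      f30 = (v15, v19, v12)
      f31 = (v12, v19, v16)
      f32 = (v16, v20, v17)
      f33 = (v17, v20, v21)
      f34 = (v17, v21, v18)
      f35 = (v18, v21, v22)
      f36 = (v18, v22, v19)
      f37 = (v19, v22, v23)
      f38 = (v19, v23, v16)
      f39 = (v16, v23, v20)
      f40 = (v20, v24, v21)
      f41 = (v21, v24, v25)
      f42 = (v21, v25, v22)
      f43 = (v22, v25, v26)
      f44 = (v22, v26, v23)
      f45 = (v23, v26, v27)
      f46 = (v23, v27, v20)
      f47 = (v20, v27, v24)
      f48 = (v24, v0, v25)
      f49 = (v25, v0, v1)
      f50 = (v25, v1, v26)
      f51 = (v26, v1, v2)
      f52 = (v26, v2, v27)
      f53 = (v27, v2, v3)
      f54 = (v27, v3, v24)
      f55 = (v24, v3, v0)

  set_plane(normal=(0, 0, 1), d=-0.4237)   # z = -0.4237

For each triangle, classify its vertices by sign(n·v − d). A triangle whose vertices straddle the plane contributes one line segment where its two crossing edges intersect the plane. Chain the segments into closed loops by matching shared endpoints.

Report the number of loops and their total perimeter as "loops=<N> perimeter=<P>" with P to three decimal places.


Straddling triangles (28 of 56):
  (v2,v6,v3) [++-] → (1.79121, 0.482775, -0.4237)–(2.0237, 0, -0.4237)  len=0.5358
  (v3,v6,v7) [-+-] → (1.79121, 0.482775, -0.4237)–(1.26177, 1.58218, -0.4237)  len=1.2202
  (v3,v7,v0) [--+] → (2.02686, 1.09941, -0.4237)–(2.5563, 0, -0.4237)  len=1.2202
  (v0,v7,v4) [+-+] → (2.02686, 1.09941, -0.4237)–(1.59383, 1.99862, -0.4237)  len=0.9980
  (v6,v10,v7) [++-] → (0.739357, 1.70144, -0.4237)–(1.26177, 1.58218, -0.4237)  len=0.5359
  (v7,v10,v11) [-+-] → (0.739357, 1.70144, -0.4237)–(-0.450319, 1.97298, -0.4237)  len=1.2203
  (v7,v11,v4) [--+] → (0.404156, 2.27015, -0.4237)–(1.59383, 1.99862, -0.4237)  len=1.2203
  (v4,v11,v8) [+-+] → (0.404156, 2.27015, -0.4237)–(-0.568842, 2.49222, -0.4237)  len=0.9980
  (v10,v14,v11) [++-] → (-0.869298, 1.63887, -0.4237)–(-0.450319, 1.97298, -0.4237)  len=0.5359
  (v11,v14,v15) [-+-] → (-0.869298, 1.63887, -0.4237)–(-1.8233, 0.878049, -0.4237)  len=1.2202
  (v11,v15,v8) [--+] → (-1.52284, 1.73141, -0.4237)–(-0.568842, 2.49222, -0.4237)  len=1.2202
  (v8,v15,v12) [+-+] → (-1.52284, 1.73141, -0.4237)–(-2.30314, 1.10915, -0.4237)  len=0.9980
  (v14,v18,v15) [++-] → (-1.8233, 0.342207, -0.4237)–(-1.8233, 0.878049, -0.4237)  len=0.5358
  (v15,v18,v19) [-+-] → (-1.8233, 0.342207, -0.4237)–(-1.8233, -0.878049, -0.4237)  len=1.2203
  (v15,v19,v12) [--+] → (-2.30314, -0.111105, -0.4237)–(-2.30314, 1.10915, -0.4237)  len=1.2203
  (v12,v19,v16) [+-+] → (-2.30314, -0.111105, -0.4237)–(-2.30314, -1.10915, -0.4237)  len=0.9980
  (v18,v22,v19) [++-] → (-1.40432, -1.21216, -0.4237)–(-1.8233, -0.878049, -0.4237)  len=0.5359
  (v19,v22,v23) [-+-] → (-1.40432, -1.21216, -0.4237)–(-0.450319, -1.97298, -0.4237)  len=1.2202
  (v19,v23,v16) [--+] → (-1.34914, -1.86997, -0.4237)–(-2.30314, -1.10915, -0.4237)  len=1.2202
  (v16,v23,v20) [+-+] → (-1.34914, -1.86997, -0.4237)–(-0.568842, -2.49222, -0.4237)  len=0.9980
  (v22,v26,v23) [++-] → (0.0720918, -1.85372, -0.4237)–(-0.450319, -1.97298, -0.4237)  len=0.5359
  (v23,v26,v27) [-+-] → (0.0720918, -1.85372, -0.4237)–(1.26177, -1.58218, -0.4237)  len=1.2203
  (v23,v27,v20) [--+] → (0.620834, -2.22069, -0.4237)–(-0.568842, -2.49222, -0.4237)  len=1.2203
  (v20,v27,v24) [+-+] → (0.620834, -2.22069, -0.4237)–(1.59383, -1.99862, -0.4237)  len=0.9980
  (v26,v2,v27) [++-] → (1.49426, -1.09941, -0.4237)–(1.26177, -1.58218, -0.4237)  len=0.5358
  (v27,v2,v3) [-+-] → (1.49426, -1.09941, -0.4237)–(2.0237, 0, -0.4237)  len=1.2202
  (v27,v3,v24) [--+] → (2.12327, -0.899206, -0.4237)–(1.59383, -1.99862, -0.4237)  len=1.2202
  (v24,v3,v0) [+-+] → (2.12327, -0.899206, -0.4237)–(2.5563, 0, -0.4237)  len=0.9980

Chained into 2 loop(s):
  loop 1: 14 segments, perimeter = 12.2927
  loop 2: 14 segments, perimeter = 15.5280
Total perimeter = 27.821

loops=2 perimeter=27.821


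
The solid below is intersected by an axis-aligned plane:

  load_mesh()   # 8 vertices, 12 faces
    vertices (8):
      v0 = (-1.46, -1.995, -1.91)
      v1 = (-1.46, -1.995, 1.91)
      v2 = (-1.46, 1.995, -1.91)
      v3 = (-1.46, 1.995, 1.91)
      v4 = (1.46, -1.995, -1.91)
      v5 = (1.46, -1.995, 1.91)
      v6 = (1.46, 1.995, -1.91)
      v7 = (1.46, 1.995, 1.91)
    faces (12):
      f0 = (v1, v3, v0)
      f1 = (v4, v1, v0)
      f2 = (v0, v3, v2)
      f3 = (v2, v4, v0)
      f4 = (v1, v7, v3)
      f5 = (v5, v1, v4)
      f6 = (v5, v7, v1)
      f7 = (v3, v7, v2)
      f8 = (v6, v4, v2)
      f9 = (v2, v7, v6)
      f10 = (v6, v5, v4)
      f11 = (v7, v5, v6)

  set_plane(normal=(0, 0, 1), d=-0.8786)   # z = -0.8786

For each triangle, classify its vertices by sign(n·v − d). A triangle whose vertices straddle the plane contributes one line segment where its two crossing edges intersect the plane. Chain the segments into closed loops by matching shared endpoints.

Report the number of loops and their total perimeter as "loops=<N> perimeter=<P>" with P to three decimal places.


loops=1 perimeter=13.820

Straddling triangles (8 of 12):
  (v1,v3,v0) [++-] → (-1.46, -0.9177, -0.8786)–(-1.46, -1.995, -0.8786)  len=1.0773
  (v4,v1,v0) [-+-] → (0.6716, -1.995, -0.8786)–(-1.46, -1.995, -0.8786)  len=2.1316
  (v0,v3,v2) [-+-] → (-1.46, -0.9177, -0.8786)–(-1.46, 1.995, -0.8786)  len=2.9127
  (v5,v1,v4) [++-] → (0.6716, -1.995, -0.8786)–(1.46, -1.995, -0.8786)  len=0.7884
  (v3,v7,v2) [++-] → (-0.6716, 1.995, -0.8786)–(-1.46, 1.995, -0.8786)  len=0.7884
  (v2,v7,v6) [-+-] → (-0.6716, 1.995, -0.8786)–(1.46, 1.995, -0.8786)  len=2.1316
  (v6,v5,v4) [-+-] → (1.46, 0.9177, -0.8786)–(1.46, -1.995, -0.8786)  len=2.9127
  (v7,v5,v6) [++-] → (1.46, 0.9177, -0.8786)–(1.46, 1.995, -0.8786)  len=1.0773

Chained into 1 loop(s):
  loop 1: 8 segments, perimeter = 13.8200
Total perimeter = 13.820


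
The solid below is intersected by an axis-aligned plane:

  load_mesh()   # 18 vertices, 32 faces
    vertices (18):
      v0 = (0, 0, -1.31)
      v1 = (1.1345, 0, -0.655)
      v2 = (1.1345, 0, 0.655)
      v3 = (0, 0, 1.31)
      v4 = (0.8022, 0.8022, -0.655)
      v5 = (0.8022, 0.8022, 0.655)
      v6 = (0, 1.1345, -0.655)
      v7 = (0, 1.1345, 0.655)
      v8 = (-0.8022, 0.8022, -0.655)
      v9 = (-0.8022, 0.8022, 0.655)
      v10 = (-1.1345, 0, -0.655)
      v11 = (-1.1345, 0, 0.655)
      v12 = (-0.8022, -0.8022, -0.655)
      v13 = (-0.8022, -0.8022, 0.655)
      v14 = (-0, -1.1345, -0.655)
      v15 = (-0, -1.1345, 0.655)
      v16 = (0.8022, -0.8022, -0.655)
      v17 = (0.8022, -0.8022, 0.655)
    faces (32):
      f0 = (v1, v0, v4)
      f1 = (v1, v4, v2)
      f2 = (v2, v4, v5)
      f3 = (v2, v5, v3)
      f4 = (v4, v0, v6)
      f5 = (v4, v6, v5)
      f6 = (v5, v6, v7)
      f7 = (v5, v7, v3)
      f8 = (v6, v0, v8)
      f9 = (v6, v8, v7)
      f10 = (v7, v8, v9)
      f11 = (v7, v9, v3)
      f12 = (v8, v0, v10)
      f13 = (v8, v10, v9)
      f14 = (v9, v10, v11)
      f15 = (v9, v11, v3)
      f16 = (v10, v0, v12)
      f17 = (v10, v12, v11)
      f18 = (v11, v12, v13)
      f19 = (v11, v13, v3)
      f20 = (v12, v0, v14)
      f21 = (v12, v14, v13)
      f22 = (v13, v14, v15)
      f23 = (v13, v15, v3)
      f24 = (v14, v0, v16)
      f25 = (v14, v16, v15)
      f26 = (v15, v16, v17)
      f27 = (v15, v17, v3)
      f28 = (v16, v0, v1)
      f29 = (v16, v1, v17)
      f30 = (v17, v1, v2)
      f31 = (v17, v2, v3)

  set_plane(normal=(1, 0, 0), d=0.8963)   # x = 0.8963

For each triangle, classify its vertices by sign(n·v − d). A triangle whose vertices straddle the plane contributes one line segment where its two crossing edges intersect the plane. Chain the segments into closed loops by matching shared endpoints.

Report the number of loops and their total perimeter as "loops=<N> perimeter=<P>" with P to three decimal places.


loops=1 perimeter=4.985

Straddling triangles (8 of 32):
  (v1,v0,v4) [+--] → (0.8963, 0, -0.792524)–(0.8963, 0.575035, -0.655)  len=0.5913
  (v1,v4,v2) [+-+] → (0.8963, 0.575035, -0.655)–(0.8963, 0.575035, -0.284037)  len=0.3710
  (v2,v4,v5) [+--] → (0.8963, 0.575035, -0.284037)–(0.8963, 0.575035, 0.655)  len=0.9390
  (v2,v5,v3) [+--] → (0.8963, 0.575035, 0.655)–(0.8963, 0, 0.792524)  len=0.5913
  (v16,v0,v1) [--+] → (0.8963, 0, -0.792524)–(0.8963, -0.575035, -0.655)  len=0.5913
  (v16,v1,v17) [-+-] → (0.8963, -0.575035, -0.655)–(0.8963, -0.575035, 0.284037)  len=0.9390
  (v17,v1,v2) [-++] → (0.8963, -0.575035, 0.284037)–(0.8963, -0.575035, 0.655)  len=0.3710
  (v17,v2,v3) [-+-] → (0.8963, -0.575035, 0.655)–(0.8963, 0, 0.792524)  len=0.5913

Chained into 1 loop(s):
  loop 1: 8 segments, perimeter = 4.9850
Total perimeter = 4.985


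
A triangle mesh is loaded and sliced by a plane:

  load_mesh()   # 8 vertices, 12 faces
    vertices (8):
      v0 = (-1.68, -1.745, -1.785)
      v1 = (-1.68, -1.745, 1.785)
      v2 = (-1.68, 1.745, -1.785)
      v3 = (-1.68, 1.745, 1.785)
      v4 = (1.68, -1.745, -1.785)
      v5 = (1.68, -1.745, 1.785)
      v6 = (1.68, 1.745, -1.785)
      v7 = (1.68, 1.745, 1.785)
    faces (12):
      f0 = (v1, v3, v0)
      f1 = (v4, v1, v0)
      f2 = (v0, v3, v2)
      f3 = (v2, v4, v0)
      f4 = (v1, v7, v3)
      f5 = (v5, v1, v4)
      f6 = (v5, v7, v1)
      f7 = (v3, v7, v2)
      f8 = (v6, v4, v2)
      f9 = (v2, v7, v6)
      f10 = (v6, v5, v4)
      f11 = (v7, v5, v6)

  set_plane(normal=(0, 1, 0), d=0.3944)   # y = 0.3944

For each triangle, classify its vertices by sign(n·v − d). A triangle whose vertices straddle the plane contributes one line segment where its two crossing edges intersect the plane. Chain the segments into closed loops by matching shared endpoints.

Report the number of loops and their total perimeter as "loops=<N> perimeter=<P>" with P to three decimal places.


loops=1 perimeter=13.860

Straddling triangles (8 of 12):
  (v1,v3,v0) [-+-] → (-1.68, 0.3944, 1.785)–(-1.68, 0.3944, 0.403441)  len=1.3816
  (v0,v3,v2) [-++] → (-1.68, 0.3944, 0.403441)–(-1.68, 0.3944, -1.785)  len=2.1884
  (v2,v4,v0) [+--] → (-0.379709, 0.3944, -1.785)–(-1.68, 0.3944, -1.785)  len=1.3003
  (v1,v7,v3) [-++] → (0.379709, 0.3944, 1.785)–(-1.68, 0.3944, 1.785)  len=2.0597
  (v5,v7,v1) [-+-] → (1.68, 0.3944, 1.785)–(0.379709, 0.3944, 1.785)  len=1.3003
  (v6,v4,v2) [+-+] → (1.68, 0.3944, -1.785)–(-0.379709, 0.3944, -1.785)  len=2.0597
  (v6,v5,v4) [+--] → (1.68, 0.3944, -0.403441)–(1.68, 0.3944, -1.785)  len=1.3816
  (v7,v5,v6) [+-+] → (1.68, 0.3944, 1.785)–(1.68, 0.3944, -0.403441)  len=2.1884

Chained into 1 loop(s):
  loop 1: 8 segments, perimeter = 13.8600
Total perimeter = 13.860


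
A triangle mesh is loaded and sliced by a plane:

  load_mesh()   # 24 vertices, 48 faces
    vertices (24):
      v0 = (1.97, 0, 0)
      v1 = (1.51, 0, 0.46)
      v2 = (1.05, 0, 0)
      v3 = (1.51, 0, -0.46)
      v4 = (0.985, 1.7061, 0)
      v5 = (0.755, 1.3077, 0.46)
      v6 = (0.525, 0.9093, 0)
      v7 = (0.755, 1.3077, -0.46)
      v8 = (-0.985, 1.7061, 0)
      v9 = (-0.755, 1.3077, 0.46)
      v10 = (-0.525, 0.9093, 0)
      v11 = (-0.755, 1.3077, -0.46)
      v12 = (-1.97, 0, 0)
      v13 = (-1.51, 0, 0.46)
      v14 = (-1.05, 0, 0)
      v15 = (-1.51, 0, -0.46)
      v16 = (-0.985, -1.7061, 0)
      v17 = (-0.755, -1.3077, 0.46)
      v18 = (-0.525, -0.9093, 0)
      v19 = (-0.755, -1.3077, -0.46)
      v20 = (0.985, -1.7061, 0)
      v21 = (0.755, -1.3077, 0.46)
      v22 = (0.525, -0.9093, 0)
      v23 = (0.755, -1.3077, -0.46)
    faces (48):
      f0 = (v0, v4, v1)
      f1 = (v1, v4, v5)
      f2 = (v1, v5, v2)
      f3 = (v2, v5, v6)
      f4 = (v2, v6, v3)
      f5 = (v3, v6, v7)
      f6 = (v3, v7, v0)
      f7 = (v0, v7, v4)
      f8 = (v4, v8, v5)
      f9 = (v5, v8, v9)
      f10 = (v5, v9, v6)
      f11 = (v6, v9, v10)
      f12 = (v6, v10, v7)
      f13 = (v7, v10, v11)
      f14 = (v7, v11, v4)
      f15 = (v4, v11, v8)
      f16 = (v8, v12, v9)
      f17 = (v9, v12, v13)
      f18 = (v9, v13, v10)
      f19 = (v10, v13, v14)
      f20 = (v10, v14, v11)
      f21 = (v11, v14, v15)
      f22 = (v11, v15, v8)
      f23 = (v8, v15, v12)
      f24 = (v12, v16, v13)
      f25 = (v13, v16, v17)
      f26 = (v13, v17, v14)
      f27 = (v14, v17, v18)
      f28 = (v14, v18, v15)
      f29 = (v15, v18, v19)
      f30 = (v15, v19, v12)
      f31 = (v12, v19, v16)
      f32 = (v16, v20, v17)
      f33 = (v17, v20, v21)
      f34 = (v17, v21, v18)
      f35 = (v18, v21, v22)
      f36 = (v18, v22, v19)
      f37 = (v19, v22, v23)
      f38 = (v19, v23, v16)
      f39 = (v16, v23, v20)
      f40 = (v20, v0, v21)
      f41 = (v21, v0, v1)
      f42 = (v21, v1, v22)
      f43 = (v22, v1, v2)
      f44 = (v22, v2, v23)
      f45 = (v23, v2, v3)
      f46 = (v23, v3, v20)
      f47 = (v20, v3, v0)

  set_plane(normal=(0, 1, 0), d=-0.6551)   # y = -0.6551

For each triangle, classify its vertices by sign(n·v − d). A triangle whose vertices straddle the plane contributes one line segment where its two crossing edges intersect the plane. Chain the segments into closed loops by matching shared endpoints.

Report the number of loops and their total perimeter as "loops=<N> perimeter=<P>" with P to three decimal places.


loops=2 perimeter=5.204

Straddling triangles (16 of 48):
  (v12,v16,v13) [+-+] → (-1.59178, -0.6551, 0)–(-1.30841, -0.6551, 0.283371)  len=0.4007
  (v13,v16,v17) [+--] → (-1.30841, -0.6551, 0.283371)–(-1.13178, -0.6551, 0.46)  len=0.2498
  (v13,v17,v14) [+-+] → (-1.13178, -0.6551, 0.46)–(-0.902218, -0.6551, 0.23044)  len=0.3246
  (v14,v17,v18) [+--] → (-0.902218, -0.6551, 0.23044)–(-0.671767, -0.6551, 0)  len=0.3259
  (v14,v18,v15) [+-+] → (-0.671767, -0.6551, 0)–(-0.800362, -0.6551, -0.128596)  len=0.1819
  (v15,v18,v19) [+--] → (-0.800362, -0.6551, -0.128596)–(-1.13178, -0.6551, -0.46)  len=0.4687
  (v15,v19,v12) [+-+] → (-1.13178, -0.6551, -0.46)–(-1.36134, -0.6551, -0.23044)  len=0.3246
  (v12,v19,v16) [+--] → (-1.36134, -0.6551, -0.23044)–(-1.59178, -0.6551, 0)  len=0.3259
  (v20,v0,v21) [-+-] → (1.59178, -0.6551, 0)–(1.36134, -0.6551, 0.23044)  len=0.3259
  (v21,v0,v1) [-++] → (1.36134, -0.6551, 0.23044)–(1.13178, -0.6551, 0.46)  len=0.3246
  (v21,v1,v22) [-+-] → (1.13178, -0.6551, 0.46)–(0.800362, -0.6551, 0.128596)  len=0.4687
  (v22,v1,v2) [-++] → (0.800362, -0.6551, 0.128596)–(0.671767, -0.6551, 0)  len=0.1819
  (v22,v2,v23) [-+-] → (0.671767, -0.6551, 0)–(0.902218, -0.6551, -0.23044)  len=0.3259
  (v23,v2,v3) [-++] → (0.902218, -0.6551, -0.23044)–(1.13178, -0.6551, -0.46)  len=0.3246
  (v23,v3,v20) [-+-] → (1.13178, -0.6551, -0.46)–(1.30841, -0.6551, -0.283371)  len=0.2498
  (v20,v3,v0) [-++] → (1.30841, -0.6551, -0.283371)–(1.59178, -0.6551, 0)  len=0.4007

Chained into 2 loop(s):
  loop 1: 8 segments, perimeter = 2.6022
  loop 2: 8 segments, perimeter = 2.6022
Total perimeter = 5.204


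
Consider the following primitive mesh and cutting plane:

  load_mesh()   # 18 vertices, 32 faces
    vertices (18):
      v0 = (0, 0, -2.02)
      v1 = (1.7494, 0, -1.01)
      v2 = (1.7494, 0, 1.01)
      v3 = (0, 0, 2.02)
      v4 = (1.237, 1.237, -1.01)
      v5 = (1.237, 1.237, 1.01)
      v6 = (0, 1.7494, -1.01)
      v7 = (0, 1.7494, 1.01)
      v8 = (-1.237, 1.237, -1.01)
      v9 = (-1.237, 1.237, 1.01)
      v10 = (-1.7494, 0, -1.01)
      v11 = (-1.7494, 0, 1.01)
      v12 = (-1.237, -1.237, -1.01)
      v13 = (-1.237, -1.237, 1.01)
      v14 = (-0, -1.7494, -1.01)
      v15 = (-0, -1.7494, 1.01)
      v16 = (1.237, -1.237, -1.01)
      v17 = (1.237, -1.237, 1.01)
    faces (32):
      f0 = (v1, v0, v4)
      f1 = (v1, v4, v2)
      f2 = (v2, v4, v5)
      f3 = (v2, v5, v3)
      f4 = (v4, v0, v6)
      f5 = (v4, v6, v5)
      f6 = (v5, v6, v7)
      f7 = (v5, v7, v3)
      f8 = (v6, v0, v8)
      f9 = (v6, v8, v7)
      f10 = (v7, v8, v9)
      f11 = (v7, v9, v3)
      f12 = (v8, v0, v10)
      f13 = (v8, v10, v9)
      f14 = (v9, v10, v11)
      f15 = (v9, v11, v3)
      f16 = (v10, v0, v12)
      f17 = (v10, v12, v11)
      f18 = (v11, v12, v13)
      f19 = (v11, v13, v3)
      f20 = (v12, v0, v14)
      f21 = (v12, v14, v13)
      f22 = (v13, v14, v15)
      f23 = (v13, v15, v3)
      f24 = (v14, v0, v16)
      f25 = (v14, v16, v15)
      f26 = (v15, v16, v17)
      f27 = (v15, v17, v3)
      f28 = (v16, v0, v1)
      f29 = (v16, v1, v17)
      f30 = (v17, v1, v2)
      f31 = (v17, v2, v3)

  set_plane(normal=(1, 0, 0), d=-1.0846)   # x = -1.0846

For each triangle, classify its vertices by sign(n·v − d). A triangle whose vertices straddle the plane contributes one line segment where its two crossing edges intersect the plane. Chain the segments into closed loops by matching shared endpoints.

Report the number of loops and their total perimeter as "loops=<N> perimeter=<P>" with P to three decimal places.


Straddling triangles (12 of 32):
  (v6,v0,v8) [++-] → (-1.0846, 1.0846, -1.13443)–(-1.0846, 1.30013, -1.01)  len=0.2489
  (v6,v8,v7) [+-+] → (-1.0846, 1.30013, -1.01)–(-1.0846, 1.30013, -0.761133)  len=0.2489
  (v7,v8,v9) [+--] → (-1.0846, 1.30013, -0.761133)–(-1.0846, 1.30013, 1.01)  len=1.7711
  (v7,v9,v3) [+-+] → (-1.0846, 1.30013, 1.01)–(-1.0846, 1.0846, 1.13443)  len=0.2489
  (v8,v0,v10) [-+-] → (-1.0846, 1.0846, -1.13443)–(-1.0846, 0, -1.39382)  len=1.1152
  (v9,v11,v3) [--+] → (-1.0846, 0, 1.39382)–(-1.0846, 1.0846, 1.13443)  len=1.1152
  (v10,v0,v12) [-+-] → (-1.0846, 0, -1.39382)–(-1.0846, -1.0846, -1.13443)  len=1.1152
  (v11,v13,v3) [--+] → (-1.0846, -1.0846, 1.13443)–(-1.0846, 0, 1.39382)  len=1.1152
  (v12,v0,v14) [-++] → (-1.0846, -1.0846, -1.13443)–(-1.0846, -1.30013, -1.01)  len=0.2489
  (v12,v14,v13) [-+-] → (-1.0846, -1.30013, -1.01)–(-1.0846, -1.30013, 0.761133)  len=1.7711
  (v13,v14,v15) [-++] → (-1.0846, -1.30013, 0.761133)–(-1.0846, -1.30013, 1.01)  len=0.2489
  (v13,v15,v3) [-++] → (-1.0846, -1.30013, 1.01)–(-1.0846, -1.0846, 1.13443)  len=0.2489

Chained into 1 loop(s):
  loop 1: 12 segments, perimeter = 9.4962
Total perimeter = 9.496

loops=1 perimeter=9.496


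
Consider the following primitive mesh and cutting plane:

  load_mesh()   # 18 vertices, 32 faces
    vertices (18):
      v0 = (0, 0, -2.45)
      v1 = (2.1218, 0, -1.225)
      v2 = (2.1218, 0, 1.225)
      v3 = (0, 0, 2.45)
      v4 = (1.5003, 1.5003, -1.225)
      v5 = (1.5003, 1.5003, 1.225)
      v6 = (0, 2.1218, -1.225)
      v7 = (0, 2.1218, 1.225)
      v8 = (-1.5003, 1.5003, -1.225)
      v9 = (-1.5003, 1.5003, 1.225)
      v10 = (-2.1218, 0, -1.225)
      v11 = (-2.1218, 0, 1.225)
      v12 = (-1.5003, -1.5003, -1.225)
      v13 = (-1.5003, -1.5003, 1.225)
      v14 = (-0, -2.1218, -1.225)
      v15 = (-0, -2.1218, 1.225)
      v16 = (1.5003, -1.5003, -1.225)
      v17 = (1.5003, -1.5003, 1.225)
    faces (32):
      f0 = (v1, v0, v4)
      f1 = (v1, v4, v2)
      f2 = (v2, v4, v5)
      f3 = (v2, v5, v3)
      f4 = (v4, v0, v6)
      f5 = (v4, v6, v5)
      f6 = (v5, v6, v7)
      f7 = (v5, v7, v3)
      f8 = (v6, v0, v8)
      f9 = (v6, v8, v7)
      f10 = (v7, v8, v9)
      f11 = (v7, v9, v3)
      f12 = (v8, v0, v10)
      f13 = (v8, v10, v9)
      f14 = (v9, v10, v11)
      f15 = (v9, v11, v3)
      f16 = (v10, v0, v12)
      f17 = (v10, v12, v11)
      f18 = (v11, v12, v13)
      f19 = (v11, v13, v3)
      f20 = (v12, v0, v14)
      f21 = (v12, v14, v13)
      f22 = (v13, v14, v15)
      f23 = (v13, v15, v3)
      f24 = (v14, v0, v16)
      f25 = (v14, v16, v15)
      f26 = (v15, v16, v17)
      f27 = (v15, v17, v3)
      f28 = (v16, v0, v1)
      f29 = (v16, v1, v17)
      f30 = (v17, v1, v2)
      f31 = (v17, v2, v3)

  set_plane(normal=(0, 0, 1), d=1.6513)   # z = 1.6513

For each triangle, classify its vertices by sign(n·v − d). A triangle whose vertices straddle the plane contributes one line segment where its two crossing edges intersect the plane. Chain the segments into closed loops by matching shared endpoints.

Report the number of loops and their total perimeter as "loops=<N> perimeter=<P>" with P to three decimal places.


Straddling triangles (8 of 32):
  (v2,v5,v3) [--+] → (0.978196, 0.978196, 1.6513)–(1.38341, 0, 1.6513)  len=1.0588
  (v5,v7,v3) [--+] → (0, 1.38341, 1.6513)–(0.978196, 0.978196, 1.6513)  len=1.0588
  (v7,v9,v3) [--+] → (-0.978196, 0.978196, 1.6513)–(0, 1.38341, 1.6513)  len=1.0588
  (v9,v11,v3) [--+] → (-1.38341, 0, 1.6513)–(-0.978196, 0.978196, 1.6513)  len=1.0588
  (v11,v13,v3) [--+] → (-0.978196, -0.978196, 1.6513)–(-1.38341, 0, 1.6513)  len=1.0588
  (v13,v15,v3) [--+] → (0, -1.38341, 1.6513)–(-0.978196, -0.978196, 1.6513)  len=1.0588
  (v15,v17,v3) [--+] → (0.978196, -0.978196, 1.6513)–(0, -1.38341, 1.6513)  len=1.0588
  (v17,v2,v3) [--+] → (1.38341, 0, 1.6513)–(0.978196, -0.978196, 1.6513)  len=1.0588

Chained into 1 loop(s):
  loop 1: 8 segments, perimeter = 8.4704
Total perimeter = 8.470

loops=1 perimeter=8.470


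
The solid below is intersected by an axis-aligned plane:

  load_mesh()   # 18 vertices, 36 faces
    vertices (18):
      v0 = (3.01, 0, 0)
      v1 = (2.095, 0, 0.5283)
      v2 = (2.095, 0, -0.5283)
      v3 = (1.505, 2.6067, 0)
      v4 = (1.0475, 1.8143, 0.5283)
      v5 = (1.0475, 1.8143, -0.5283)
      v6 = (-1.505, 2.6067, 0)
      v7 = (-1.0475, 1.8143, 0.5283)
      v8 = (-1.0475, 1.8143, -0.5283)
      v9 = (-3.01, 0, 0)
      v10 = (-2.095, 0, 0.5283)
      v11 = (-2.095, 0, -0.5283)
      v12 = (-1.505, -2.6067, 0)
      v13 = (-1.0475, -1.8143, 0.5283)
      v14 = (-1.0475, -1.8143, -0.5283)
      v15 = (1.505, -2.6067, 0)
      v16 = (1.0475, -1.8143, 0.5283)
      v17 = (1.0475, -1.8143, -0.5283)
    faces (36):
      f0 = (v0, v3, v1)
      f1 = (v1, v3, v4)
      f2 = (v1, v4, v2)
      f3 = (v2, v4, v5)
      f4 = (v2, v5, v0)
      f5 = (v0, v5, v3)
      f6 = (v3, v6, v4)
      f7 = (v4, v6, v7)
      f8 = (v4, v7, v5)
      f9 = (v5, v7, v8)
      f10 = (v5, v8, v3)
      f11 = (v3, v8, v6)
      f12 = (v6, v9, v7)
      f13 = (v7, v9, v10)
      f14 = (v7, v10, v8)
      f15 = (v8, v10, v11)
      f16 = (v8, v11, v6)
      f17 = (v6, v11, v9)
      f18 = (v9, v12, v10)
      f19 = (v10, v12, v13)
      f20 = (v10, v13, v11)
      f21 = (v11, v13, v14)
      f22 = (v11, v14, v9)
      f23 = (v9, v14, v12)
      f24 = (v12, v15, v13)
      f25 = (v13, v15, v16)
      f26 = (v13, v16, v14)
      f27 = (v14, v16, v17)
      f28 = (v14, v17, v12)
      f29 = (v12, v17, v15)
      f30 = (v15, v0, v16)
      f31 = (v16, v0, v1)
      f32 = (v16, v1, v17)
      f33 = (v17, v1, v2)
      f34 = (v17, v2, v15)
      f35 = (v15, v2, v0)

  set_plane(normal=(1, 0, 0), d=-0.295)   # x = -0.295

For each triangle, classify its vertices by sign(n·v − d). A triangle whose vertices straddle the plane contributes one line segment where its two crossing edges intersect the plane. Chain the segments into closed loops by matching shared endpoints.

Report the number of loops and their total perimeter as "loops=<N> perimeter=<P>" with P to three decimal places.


loops=2 perimeter=5.923

Straddling triangles (12 of 36):
  (v3,v6,v4) [+-+] → (-0.295, 2.6067, 0)–(-0.295, 2.23107, 0.250438)  len=0.4515
  (v4,v6,v7) [+--] → (-0.295, 2.23107, 0.250438)–(-0.295, 1.8143, 0.5283)  len=0.5009
  (v4,v7,v5) [+-+] → (-0.295, 1.8143, 0.5283)–(-0.295, 1.8143, 0.148781)  len=0.3795
  (v5,v7,v8) [+--] → (-0.295, 1.8143, 0.148781)–(-0.295, 1.8143, -0.5283)  len=0.6771
  (v5,v8,v3) [+-+] → (-0.295, 1.8143, -0.5283)–(-0.295, 2.04791, -0.372552)  len=0.2808
  (v3,v8,v6) [+--] → (-0.295, 2.04791, -0.372552)–(-0.295, 2.6067, 0)  len=0.6716
  (v12,v15,v13) [-+-] → (-0.295, -2.6067, 0)–(-0.295, -2.04791, 0.372552)  len=0.6716
  (v13,v15,v16) [-++] → (-0.295, -2.04791, 0.372552)–(-0.295, -1.8143, 0.5283)  len=0.2808
  (v13,v16,v14) [-+-] → (-0.295, -1.8143, 0.5283)–(-0.295, -1.8143, -0.148781)  len=0.6771
  (v14,v16,v17) [-++] → (-0.295, -1.8143, -0.148781)–(-0.295, -1.8143, -0.5283)  len=0.3795
  (v14,v17,v12) [-+-] → (-0.295, -1.8143, -0.5283)–(-0.295, -2.23107, -0.250438)  len=0.5009
  (v12,v17,v15) [-++] → (-0.295, -2.23107, -0.250438)–(-0.295, -2.6067, 0)  len=0.4515

Chained into 2 loop(s):
  loop 1: 6 segments, perimeter = 2.9613
  loop 2: 6 segments, perimeter = 2.9613
Total perimeter = 5.923


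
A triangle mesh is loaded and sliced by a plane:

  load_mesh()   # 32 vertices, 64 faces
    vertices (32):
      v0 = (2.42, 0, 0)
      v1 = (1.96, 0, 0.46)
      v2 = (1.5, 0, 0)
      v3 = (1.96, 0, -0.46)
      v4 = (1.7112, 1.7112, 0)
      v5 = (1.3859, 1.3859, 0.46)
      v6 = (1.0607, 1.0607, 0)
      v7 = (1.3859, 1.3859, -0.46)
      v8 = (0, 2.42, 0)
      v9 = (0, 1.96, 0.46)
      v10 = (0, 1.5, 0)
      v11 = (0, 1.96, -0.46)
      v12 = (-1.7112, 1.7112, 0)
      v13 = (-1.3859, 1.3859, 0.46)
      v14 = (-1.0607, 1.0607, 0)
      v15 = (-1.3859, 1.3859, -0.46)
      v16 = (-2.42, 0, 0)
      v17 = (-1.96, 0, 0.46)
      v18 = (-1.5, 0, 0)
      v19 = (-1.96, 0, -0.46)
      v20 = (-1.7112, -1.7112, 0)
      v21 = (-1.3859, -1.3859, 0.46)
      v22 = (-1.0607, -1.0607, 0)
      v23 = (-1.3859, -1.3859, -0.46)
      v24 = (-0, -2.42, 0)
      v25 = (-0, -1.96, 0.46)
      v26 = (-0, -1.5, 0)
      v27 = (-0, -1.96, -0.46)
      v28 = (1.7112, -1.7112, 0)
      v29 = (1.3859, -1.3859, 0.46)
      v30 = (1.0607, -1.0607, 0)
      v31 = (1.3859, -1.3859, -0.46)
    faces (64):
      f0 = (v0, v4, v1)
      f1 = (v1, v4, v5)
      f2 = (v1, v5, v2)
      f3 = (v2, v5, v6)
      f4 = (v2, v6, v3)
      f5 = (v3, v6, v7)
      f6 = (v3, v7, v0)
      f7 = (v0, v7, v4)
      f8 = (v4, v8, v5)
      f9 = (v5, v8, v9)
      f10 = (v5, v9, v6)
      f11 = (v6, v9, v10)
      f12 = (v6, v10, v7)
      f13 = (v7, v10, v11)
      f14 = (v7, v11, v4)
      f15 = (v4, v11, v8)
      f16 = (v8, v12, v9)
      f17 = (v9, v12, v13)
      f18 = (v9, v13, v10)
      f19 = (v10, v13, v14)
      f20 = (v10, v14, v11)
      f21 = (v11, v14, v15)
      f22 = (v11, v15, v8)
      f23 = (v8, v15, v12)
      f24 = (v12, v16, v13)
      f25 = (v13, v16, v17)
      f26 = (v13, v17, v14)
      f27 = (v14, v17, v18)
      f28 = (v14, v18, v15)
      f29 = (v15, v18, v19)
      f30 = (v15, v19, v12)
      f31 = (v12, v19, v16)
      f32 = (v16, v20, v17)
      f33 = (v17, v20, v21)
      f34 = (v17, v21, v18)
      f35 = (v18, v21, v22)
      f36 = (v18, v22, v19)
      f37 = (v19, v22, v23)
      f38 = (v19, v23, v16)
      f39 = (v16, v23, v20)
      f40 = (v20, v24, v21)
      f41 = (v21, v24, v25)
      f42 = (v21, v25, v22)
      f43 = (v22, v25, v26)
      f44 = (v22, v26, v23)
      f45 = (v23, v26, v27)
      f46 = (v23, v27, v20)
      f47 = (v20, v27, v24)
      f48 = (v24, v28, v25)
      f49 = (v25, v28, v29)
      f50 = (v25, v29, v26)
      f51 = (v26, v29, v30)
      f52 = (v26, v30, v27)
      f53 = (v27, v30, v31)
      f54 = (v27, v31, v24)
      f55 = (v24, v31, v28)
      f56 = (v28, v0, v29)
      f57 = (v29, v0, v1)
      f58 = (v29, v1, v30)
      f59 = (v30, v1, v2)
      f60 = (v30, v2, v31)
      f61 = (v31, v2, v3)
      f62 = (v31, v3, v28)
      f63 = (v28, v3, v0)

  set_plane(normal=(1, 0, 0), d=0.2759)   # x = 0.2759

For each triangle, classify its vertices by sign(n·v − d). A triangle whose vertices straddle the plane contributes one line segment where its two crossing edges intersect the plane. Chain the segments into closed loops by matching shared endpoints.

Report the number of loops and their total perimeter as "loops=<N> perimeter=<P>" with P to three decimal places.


Straddling triangles (16 of 64):
  (v4,v8,v5) [+-+] → (0.2759, 2.30572, 0)–(0.2759, 2.21414, 0.0915751)  len=0.1295
  (v5,v8,v9) [+--] → (0.2759, 2.21414, 0.0915751)–(0.2759, 1.84571, 0.46)  len=0.5210
  (v5,v9,v6) [+-+] → (0.2759, 1.84571, 0.46)–(0.2759, 1.72608, 0.340349)  len=0.1692
  (v6,v9,v10) [+--] → (0.2759, 1.72608, 0.340349)–(0.2759, 1.38573, 0)  len=0.4813
  (v6,v10,v7) [+-+] → (0.2759, 1.38573, 0)–(0.2759, 1.47729, -0.0915751)  len=0.1295
  (v7,v10,v11) [+--] → (0.2759, 1.47729, -0.0915751)–(0.2759, 1.84571, -0.46)  len=0.5210
  (v7,v11,v4) [+-+] → (0.2759, 1.84571, -0.46)–(0.2759, 1.91989, -0.385833)  len=0.1049
  (v4,v11,v8) [+--] → (0.2759, 1.91989, -0.385833)–(0.2759, 2.30572, 0)  len=0.5457
  (v24,v28,v25) [-+-] → (0.2759, -2.30572, 0)–(0.2759, -1.91989, 0.385833)  len=0.5457
  (v25,v28,v29) [-++] → (0.2759, -1.91989, 0.385833)–(0.2759, -1.84571, 0.46)  len=0.1049
  (v25,v29,v26) [-+-] → (0.2759, -1.84571, 0.46)–(0.2759, -1.47729, 0.0915751)  len=0.5210
  (v26,v29,v30) [-++] → (0.2759, -1.47729, 0.0915751)–(0.2759, -1.38573, 0)  len=0.1295
  (v26,v30,v27) [-+-] → (0.2759, -1.38573, 0)–(0.2759, -1.72608, -0.340349)  len=0.4813
  (v27,v30,v31) [-++] → (0.2759, -1.72608, -0.340349)–(0.2759, -1.84571, -0.46)  len=0.1692
  (v27,v31,v24) [-+-] → (0.2759, -1.84571, -0.46)–(0.2759, -2.21414, -0.0915751)  len=0.5210
  (v24,v31,v28) [-++] → (0.2759, -2.21414, -0.0915751)–(0.2759, -2.30572, 0)  len=0.1295

Chained into 2 loop(s):
  loop 1: 8 segments, perimeter = 2.6021
  loop 2: 8 segments, perimeter = 2.6021
Total perimeter = 5.204

loops=2 perimeter=5.204
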